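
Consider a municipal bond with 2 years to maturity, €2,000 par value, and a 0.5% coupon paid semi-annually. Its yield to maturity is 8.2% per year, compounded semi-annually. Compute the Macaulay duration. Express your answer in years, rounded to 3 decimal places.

Periodic yield y = 0.041. Discount each cash flow and weight by its period:
  t   CF        PV=CF/(1+0.041)^t    t·PV
  1         5.00         4.8031         4.8031
  2         5.00         4.6139         9.2278
  3         5.00         4.4322        13.2966
  4     2,005.00     1,707.3064     6,829.2255
  Σ                  1,721.1555     6,856.5529
Price P = Σ PV = 1,721.1555.
Macaulay duration = Σ(t·PV) / P = 6,856.5529 / 1,721.1555 = 3.98369 half-year periods.
In years: 3.98369 / 2 = 1.99185 years.

1.992 years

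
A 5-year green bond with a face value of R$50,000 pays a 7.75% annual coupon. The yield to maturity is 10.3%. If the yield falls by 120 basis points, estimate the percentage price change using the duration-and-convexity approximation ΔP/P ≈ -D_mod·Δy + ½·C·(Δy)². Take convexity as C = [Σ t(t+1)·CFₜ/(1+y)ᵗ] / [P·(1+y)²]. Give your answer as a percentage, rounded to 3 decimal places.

+4.814%

With y = 0.103:
  t   CF        PV=CF/(1+0.103)^t    t·PV        t(t+1)·PV
  1     3,875.00     3,513.1460     3,513.1460       7,026.2919
  2     3,875.00     3,185.0825     6,370.1649      19,110.4948
  3     3,875.00     2,887.6541     8,662.9623      34,651.8492
  4     3,875.00     2,618.0001    10,472.0004      52,360.0018
  5    53,875.00    32,999.6794   164,998.3971     989,990.3828
  Σ                 45,203.5621   194,016.6707   1,103,139.0205
P = 45,203.5621; D_Mac = 4.29207 yrs; D_mod = 3.89127 yrs; C = 20.05887.
Duration effect: -3.89127 × (-0.012) = +0.046695
Convexity effect: 0.5 × 20.05887 × (-0.012)² = +0.0014442
ΔP/P ≈ +0.046695 + 0.0014442 = +0.048139 = +4.8139%.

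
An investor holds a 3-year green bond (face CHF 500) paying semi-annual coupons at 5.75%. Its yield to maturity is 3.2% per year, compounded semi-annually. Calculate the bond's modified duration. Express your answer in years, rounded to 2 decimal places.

Periodic yield y = 0.016. First find Macaulay duration:
  t   CF        PV=CF/(1+0.016)^t    t·PV
  1       14.375        14.1486        14.1486
  2       14.375        13.9258        27.8516
  3       14.375        13.7065        41.1195
  4       14.375        13.4907        53.9626
  5       14.375        13.2782        66.3910
  6      514.375       467.6464     2,805.8785
  Σ                    536.1962     3,009.3519
P = 536.1962; Macaulay duration = 3,009.3519 / 536.1962 = 5.61241 half-year periods = 2.80620 years.
Modified duration = D_Mac / (1 + y) = 2.80620 / 1.016 = 2.76201 years.

2.76 years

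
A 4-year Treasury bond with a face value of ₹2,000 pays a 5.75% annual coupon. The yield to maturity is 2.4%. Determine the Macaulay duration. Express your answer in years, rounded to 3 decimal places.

3.706 years

Periodic yield y = 0.024. Discount each cash flow and weight by its year:
  t   CF        PV=CF/(1+0.024)^t    t·PV
  1       115.00       112.3047       112.3047
  2       115.00       109.6725       219.3451
  3       115.00       107.1021       321.3063
  4     2,115.00     1,923.5813     7,694.3252
  Σ                  2,252.6606     8,347.2812
Price P = Σ PV = 2,252.6606.
Macaulay duration = Σ(t·PV) / P = 8,347.2812 / 2,252.6606 = 3.70552 years.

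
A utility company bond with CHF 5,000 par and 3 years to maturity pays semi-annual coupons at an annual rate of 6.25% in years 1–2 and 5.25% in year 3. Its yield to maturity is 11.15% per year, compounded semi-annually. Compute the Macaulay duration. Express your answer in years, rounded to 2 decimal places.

Periodic yield y = 0.05575. Discount each cash flow and weight by its period:
  t   CF        PV=CF/(1+0.05575)^t    t·PV
  1       156.25       147.9991       147.9991
  2       156.25       140.1838       280.3676
  3       156.25       132.7813       398.3438
  4       156.25       125.7696       503.0784
  5       131.25       100.0677       500.3384
  6     5,131.25     3,705.5838    22,233.5025
  Σ                  4,352.3851    24,063.6298
Price P = Σ PV = 4,352.3851.
Macaulay duration = Σ(t·PV) / P = 24,063.6298 / 4,352.3851 = 5.52884 half-year periods.
In years: 5.52884 / 2 = 2.76442 years.

2.76 years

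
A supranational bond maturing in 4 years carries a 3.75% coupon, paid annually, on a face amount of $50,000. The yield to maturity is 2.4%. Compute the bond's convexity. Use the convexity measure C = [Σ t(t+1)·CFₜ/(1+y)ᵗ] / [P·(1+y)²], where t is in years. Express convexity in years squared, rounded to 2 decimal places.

17.77

With y = 0.024:
  t   CF        PV=CF/(1+0.024)^t    t·PV        t(t+1)·PV
  1     1,875.00     1,831.0547     1,831.0547       3,662.1094
  2     1,875.00     1,788.1393     3,576.2787      10,728.8361
  3     1,875.00     1,746.2298     5,238.6895      20,954.7579
  4    51,875.00    47,180.0377   188,720.1506     943,600.7531
  Σ                 52,545.4615   199,366.1735     978,946.4565
P = 52,545.4615.
Convexity = Σ t(t+1)·PV / [P·(1+y)²] = 978,946.4565 / (52,545.4615 × 1.048576) = 17.76740.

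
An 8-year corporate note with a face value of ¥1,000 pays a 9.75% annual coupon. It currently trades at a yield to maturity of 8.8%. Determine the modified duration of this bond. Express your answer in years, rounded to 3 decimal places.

5.483 years

Periodic yield y = 0.088. First find Macaulay duration:
  t   CF        PV=CF/(1+0.088)^t    t·PV
  1        97.50        89.6140        89.6140
  2        97.50        82.3658       164.7316
  3        97.50        75.7038       227.1115
  4        97.50        69.5807       278.3230
  5        97.50        63.9529       319.7644
  6        97.50        58.7802       352.6813
  7        97.50        54.0259       378.1816
  8     1,097.50       558.9505     4,471.6042
  Σ                  1,052.9739     6,282.0116
P = 1,052.9739; Macaulay duration = 6,282.0116 / 1,052.9739 = 5.96597 years.
Modified duration = D_Mac / (1 + y) = 5.96597 / 1.088 = 5.48343 years.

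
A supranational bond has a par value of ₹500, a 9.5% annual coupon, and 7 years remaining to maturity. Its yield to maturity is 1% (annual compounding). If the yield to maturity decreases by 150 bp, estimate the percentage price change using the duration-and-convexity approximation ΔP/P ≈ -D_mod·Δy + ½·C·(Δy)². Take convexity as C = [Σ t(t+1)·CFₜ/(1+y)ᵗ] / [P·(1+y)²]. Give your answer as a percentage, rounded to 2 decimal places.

With y = 0.01:
  t   CF        PV=CF/(1+0.01)^t    t·PV        t(t+1)·PV
  1        47.50        47.0297        47.0297          94.0594
  2        47.50        46.5641        93.1281         279.3844
  3        47.50        46.1030       138.3091         553.2364
  4        47.50        45.6466       182.5863         912.9313
  5        47.50        45.1946       225.9731       1,355.8386
  6        47.50        44.7471       268.4829       1,879.3802
  7       547.50       510.6631     3,574.6419      28,597.1356
  Σ                    785.9483     4,530.1511      33,671.9659
P = 785.9483; D_Mac = 5.76393 yrs; D_mod = 5.70686 yrs; C = 41.99831.
Duration effect: -5.70686 × (-0.015) = +0.085603
Convexity effect: 0.5 × 41.99831 × (-0.015)² = +0.0047248
ΔP/P ≈ +0.085603 + 0.0047248 = +0.090328 = +9.0328%.

+9.03%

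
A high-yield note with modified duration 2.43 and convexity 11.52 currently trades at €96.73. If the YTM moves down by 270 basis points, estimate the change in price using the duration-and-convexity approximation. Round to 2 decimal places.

Duration effect: -D_mod·Δy = -2.43 × (-0.027) = +0.065610
Convexity effect: ½·C·(Δy)² = 0.5 × 11.52 × (-0.027)² = +0.00419904
ΔP/P ≈ +0.065610 + 0.00419904 = +0.06980904
ΔP ≈ 96.73 × (+0.06980904) = +6.7526284392.

+€6.75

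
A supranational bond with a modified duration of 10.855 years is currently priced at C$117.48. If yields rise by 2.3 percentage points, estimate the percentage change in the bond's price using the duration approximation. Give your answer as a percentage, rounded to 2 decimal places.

Duration approximation: ΔP/P ≈ -D_mod · Δy = -10.855 × (+0.023) = -0.249665.
As a percentage: -24.9665%.

-24.97%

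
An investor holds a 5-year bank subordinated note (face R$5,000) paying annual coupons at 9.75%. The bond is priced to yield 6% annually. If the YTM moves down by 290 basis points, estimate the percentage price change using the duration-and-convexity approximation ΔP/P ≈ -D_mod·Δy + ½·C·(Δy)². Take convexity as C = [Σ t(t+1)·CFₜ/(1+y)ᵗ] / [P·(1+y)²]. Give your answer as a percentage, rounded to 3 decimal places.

With y = 0.06:
  t   CF        PV=CF/(1+0.06)^t    t·PV        t(t+1)·PV
  1       487.50       459.9057       459.9057         919.8113
  2       487.50       433.8733       867.7465       2,603.2396
  3       487.50       409.3144     1,227.9432       4,911.7728
  4       487.50       386.1457     1,544.5826       7,722.9132
  5     5,487.50     4,100.5792    20,502.8961     123,017.3767
  Σ                  5,789.8182    24,603.0742     139,175.1136
P = 5,789.8182; D_Mac = 4.24937 yrs; D_mod = 4.00884 yrs; C = 21.39365.
Duration effect: -4.00884 × (-0.029) = +0.116256
Convexity effect: 0.5 × 21.39365 × (-0.029)² = +0.0089960
ΔP/P ≈ +0.116256 + 0.0089960 = +0.125252 = +12.5252%.

+12.525%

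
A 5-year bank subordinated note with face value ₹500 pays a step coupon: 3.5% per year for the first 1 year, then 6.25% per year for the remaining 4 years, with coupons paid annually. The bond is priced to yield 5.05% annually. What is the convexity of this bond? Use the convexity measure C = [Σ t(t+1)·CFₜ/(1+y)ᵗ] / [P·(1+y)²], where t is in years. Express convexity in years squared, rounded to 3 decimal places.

With y = 0.0505:
  t   CF        PV=CF/(1+0.0505)^t    t·PV        t(t+1)·PV
  1        17.50        16.6587        16.6587          33.3175
  2        31.25        28.3177        56.6354         169.9062
  3        31.25        26.9564        80.8692         323.4768
  4        31.25        25.6605       102.6422         513.2108
  5       531.25       415.2586     2,076.2931      12,457.7587
  Σ                    512.8520     2,333.0986      13,497.6699
P = 512.8520.
Convexity = Σ t(t+1)·PV / [P·(1+y)²] = 13,497.6699 / (512.8520 × 1.103550) = 23.84925.

23.849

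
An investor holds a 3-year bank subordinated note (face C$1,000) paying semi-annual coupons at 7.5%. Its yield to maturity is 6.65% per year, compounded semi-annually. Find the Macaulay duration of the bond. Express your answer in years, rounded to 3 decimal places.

Periodic yield y = 0.03325. Discount each cash flow and weight by its period:
  t   CF        PV=CF/(1+0.03325)^t    t·PV
  1        37.50        36.2932        36.2932
  2        37.50        35.1253        70.2507
  3        37.50        33.9950       101.9850
  4        37.50        32.9010       131.6042
  5        37.50        31.8423       159.2114
  6     1,037.50       852.6202     5,115.7212
  Σ                  1,022.7771     5,615.0657
Price P = Σ PV = 1,022.7771.
Macaulay duration = Σ(t·PV) / P = 5,615.0657 / 1,022.7771 = 5.49002 half-year periods.
In years: 5.49002 / 2 = 2.74501 years.

2.745 years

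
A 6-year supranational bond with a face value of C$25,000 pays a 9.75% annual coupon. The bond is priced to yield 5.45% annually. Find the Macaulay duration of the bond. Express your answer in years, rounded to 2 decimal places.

Periodic yield y = 0.0545. Discount each cash flow and weight by its year:
  t   CF        PV=CF/(1+0.0545)^t    t·PV
  1     2,437.50     2,311.5220     2,311.5220
  2     2,437.50     2,192.0550     4,384.1101
  3     2,437.50     2,078.7625     6,236.2875
  4     2,437.50     1,971.3253     7,885.3011
  5     2,437.50     1,869.4407     9,347.2037
  6    27,437.50    19,955.6112   119,733.6670
  Σ                 30,378.7168   149,898.0914
Price P = Σ PV = 30,378.7168.
Macaulay duration = Σ(t·PV) / P = 149,898.0914 / 30,378.7168 = 4.93431 years.

4.93 years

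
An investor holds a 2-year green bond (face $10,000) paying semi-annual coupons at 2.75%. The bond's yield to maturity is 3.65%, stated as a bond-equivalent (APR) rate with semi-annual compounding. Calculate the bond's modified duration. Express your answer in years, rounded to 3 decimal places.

1.924 years

Periodic yield y = 0.01825. First find Macaulay duration:
  t   CF        PV=CF/(1+0.01825)^t    t·PV
  1       137.50       135.0356       135.0356
  2       137.50       132.6154       265.2307
  3       137.50       130.2385       390.7156
  4    10,137.50     9,430.0326    37,720.1302
  Σ                  9,827.9220    38,511.1121
P = 9,827.9220; Macaulay duration = 38,511.1121 / 9,827.9220 = 3.91854 half-year periods = 1.95927 years.
Modified duration = D_Mac / (1 + y) = 1.95927 / 1.01825 = 1.92415 years.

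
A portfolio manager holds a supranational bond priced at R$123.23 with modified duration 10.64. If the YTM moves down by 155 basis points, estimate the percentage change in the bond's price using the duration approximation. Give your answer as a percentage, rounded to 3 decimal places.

+16.492%

Duration approximation: ΔP/P ≈ -D_mod · Δy = -10.64 × (-0.0155) = +0.164920.
As a percentage: +16.4920%.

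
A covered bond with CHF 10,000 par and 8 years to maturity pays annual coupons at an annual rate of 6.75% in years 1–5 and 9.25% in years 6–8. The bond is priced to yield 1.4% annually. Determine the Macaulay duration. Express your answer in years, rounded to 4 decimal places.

Periodic yield y = 0.014. Discount each cash flow and weight by its year:
  t   CF        PV=CF/(1+0.014)^t    t·PV
  1       675.00       665.6805       665.6805
  2       675.00       656.4896     1,312.9792
  3       675.00       647.4257     1,942.2770
  4       675.00       638.4868     2,553.9474
  5       675.00       629.6714     3,148.3572
  6       925.00       850.9695     5,105.8171
  7       925.00       839.2204     5,874.5430
  8    10,925.00     9,775.0234    78,200.1872
  Σ                 14,702.9674    98,803.7886
Price P = Σ PV = 14,702.9674.
Macaulay duration = Σ(t·PV) / P = 98,803.7886 / 14,702.9674 = 6.71999 years.

6.7200 years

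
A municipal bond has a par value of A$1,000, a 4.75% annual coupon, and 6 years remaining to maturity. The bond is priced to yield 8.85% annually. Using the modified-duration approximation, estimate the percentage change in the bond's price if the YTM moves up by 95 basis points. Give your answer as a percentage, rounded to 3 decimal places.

Periodic yield y = 0.0885. Modified duration first:
  t   CF        PV=CF/(1+0.0885)^t    t·PV
  1        47.50        43.6380        43.6380
  2        47.50        40.0901        80.1801
  3        47.50        36.8306       110.4917
  4        47.50        33.8361       135.3443
  5        47.50        31.0850       155.4252
  6     1,047.50       629.7721     3,778.6327
  Σ                    815.2519     4,303.7120
P = 815.2519; D_Mac = 5.27900 yrs; D_mod = 5.27900/(1+0.0885) = 4.84979 yrs.
ΔP/P ≈ -D_mod · Δy = -4.84979 × (+0.0095) = -0.046073 = -4.6073%.

-4.607%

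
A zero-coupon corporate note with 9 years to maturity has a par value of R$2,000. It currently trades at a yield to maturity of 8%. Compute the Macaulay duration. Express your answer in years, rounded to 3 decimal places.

A zero-coupon bond has a single cash flow at maturity, so its Macaulay duration equals its maturity: 9 years.

9.000 years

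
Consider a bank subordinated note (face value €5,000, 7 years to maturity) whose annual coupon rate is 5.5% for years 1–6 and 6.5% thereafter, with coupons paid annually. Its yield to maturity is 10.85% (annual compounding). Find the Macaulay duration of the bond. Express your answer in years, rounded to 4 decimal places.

Periodic yield y = 0.1085. Discount each cash flow and weight by its year:
  t   CF        PV=CF/(1+0.1085)^t    t·PV
  1       275.00       248.0830       248.0830
  2       275.00       223.8006       447.6013
  3       275.00       201.8950       605.6851
  4       275.00       182.1335       728.5341
  5       275.00       164.3063       821.5315
  6       275.00       148.2240       889.3440
  7     5,325.00     2,589.2246    18,124.5724
  Σ                  3,757.6671    21,865.3513
Price P = Σ PV = 3,757.6671.
Macaulay duration = Σ(t·PV) / P = 21,865.3513 / 3,757.6671 = 5.81886 years.

5.8189 years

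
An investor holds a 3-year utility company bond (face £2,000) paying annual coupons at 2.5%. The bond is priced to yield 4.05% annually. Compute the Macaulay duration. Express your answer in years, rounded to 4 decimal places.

Periodic yield y = 0.0405. Discount each cash flow and weight by its year:
  t   CF        PV=CF/(1+0.0405)^t    t·PV
  1        50.00        48.0538        48.0538
  2        50.00        46.1834        92.3668
  3     2,050.00     1,819.8165     5,459.4496
  Σ                  1,914.0538     5,599.8702
Price P = Σ PV = 1,914.0538.
Macaulay duration = Σ(t·PV) / P = 5,599.8702 / 1,914.0538 = 2.92566 years.

2.9257 years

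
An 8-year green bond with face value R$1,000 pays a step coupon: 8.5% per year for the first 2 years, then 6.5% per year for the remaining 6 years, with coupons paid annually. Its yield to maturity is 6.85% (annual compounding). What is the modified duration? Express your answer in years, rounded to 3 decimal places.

5.885 years

Periodic yield y = 0.0685. First find Macaulay duration:
  t   CF        PV=CF/(1+0.0685)^t    t·PV
  1        85.00        79.5508        79.5508
  2        85.00        74.4509       148.9018
  3        65.00        53.2831       159.8494
  4        65.00        49.8672       199.4689
  5        65.00        46.6703       233.3516
  6        65.00        43.6783       262.0701
  7        65.00        40.8782       286.1473
  8     1,065.00       626.8352     5,014.6818
  Σ                  1,015.2141     6,384.0217
P = 1,015.2141; Macaulay duration = 6,384.0217 / 1,015.2141 = 6.28835 years.
Modified duration = D_Mac / (1 + y) = 6.28835 / 1.0685 = 5.88521 years.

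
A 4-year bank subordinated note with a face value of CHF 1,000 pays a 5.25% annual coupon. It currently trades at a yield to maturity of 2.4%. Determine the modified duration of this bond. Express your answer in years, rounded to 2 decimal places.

Periodic yield y = 0.024. First find Macaulay duration:
  t   CF        PV=CF/(1+0.024)^t    t·PV
  1        52.50        51.2695        51.2695
  2        52.50        50.0679       100.1358
  3        52.50        48.8944       146.6833
  4     1,052.50       957.2432     3,828.9727
  Σ                  1,107.4750     4,127.0613
P = 1,107.4750; Macaulay duration = 4,127.0613 / 1,107.4750 = 3.72655 years.
Modified duration = D_Mac / (1 + y) = 3.72655 / 1.024 = 3.63921 years.

3.64 years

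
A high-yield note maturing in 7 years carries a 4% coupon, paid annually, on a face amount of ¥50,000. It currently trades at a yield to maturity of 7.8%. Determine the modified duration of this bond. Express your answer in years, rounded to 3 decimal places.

Periodic yield y = 0.078. First find Macaulay duration:
  t   CF        PV=CF/(1+0.078)^t    t·PV
  1     2,000.00     1,855.2876     1,855.2876
  2     2,000.00     1,721.0460     3,442.0920
  3     2,000.00     1,596.5176     4,789.5528
  4     2,000.00     1,480.9996     5,923.9986
  5     2,000.00     1,373.8401     6,869.2005
  6     2,000.00     1,274.4342     7,646.6054
  7    52,000.00    30,737.7460   215,164.2221
  Σ                 40,039.8712   245,690.9590
P = 40,039.8712; Macaulay duration = 245,690.9590 / 40,039.8712 = 6.13616 years.
Modified duration = D_Mac / (1 + y) = 6.13616 / 1.078 = 5.69217 years.

5.692 years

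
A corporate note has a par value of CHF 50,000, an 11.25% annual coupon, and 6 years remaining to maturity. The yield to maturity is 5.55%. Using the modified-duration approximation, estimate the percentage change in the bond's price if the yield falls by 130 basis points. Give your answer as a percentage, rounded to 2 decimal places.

+5.96%

Periodic yield y = 0.0555. Modified duration first:
  t   CF        PV=CF/(1+0.0555)^t    t·PV
  1     5,625.00     5,329.2279     5,329.2279
  2     5,625.00     5,049.0079    10,098.0158
  3     5,625.00     4,783.5224    14,350.5673
  4     5,625.00     4,531.9966    18,127.9864
  5     5,625.00     4,293.6965    21,468.4823
  6    55,625.00    40,227.2735   241,363.6409
  Σ                 64,214.7247   310,737.9206
P = 64,214.7247; D_Mac = 4.83904 yrs; D_mod = 4.83904/(1+0.0555) = 4.58460 yrs.
ΔP/P ≈ -D_mod · Δy = -4.58460 × (-0.013) = +0.059600 = +5.9600%.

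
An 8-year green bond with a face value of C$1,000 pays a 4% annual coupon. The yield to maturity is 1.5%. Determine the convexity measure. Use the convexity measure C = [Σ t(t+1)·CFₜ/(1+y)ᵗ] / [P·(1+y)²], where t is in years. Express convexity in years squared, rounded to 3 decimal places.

With y = 0.015:
  t   CF        PV=CF/(1+0.015)^t    t·PV        t(t+1)·PV
  1        40.00        39.4089        39.4089          78.8177
  2        40.00        38.8265        77.6529         232.9588
  3        40.00        38.2527       114.7580         459.0322
  4        40.00        37.6874       150.7495         753.7474
  5        40.00        37.1304       185.6521       1,113.9124
  6        40.00        36.5817       219.4901       1,536.4309
  7        40.00        36.0411       252.2875       2,018.3000
  8     1,040.00       923.2196     7,385.7566      66,471.8090
  Σ                  1,187.1481     8,425.7556      72,665.0083
P = 1,187.1481.
Convexity = Σ t(t+1)·PV / [P·(1+y)²] = 72,665.0083 / (1,187.1481 × 1.030225) = 59.41394.

59.414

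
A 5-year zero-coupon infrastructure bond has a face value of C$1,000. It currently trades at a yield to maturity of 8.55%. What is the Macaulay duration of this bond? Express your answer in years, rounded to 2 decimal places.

A zero-coupon bond has a single cash flow at maturity, so its Macaulay duration equals its maturity: 5 years.

5.00 years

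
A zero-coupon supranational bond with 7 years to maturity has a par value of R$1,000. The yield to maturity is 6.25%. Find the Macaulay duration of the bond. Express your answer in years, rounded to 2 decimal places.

7.00 years

A zero-coupon bond has a single cash flow at maturity, so its Macaulay duration equals its maturity: 7 years.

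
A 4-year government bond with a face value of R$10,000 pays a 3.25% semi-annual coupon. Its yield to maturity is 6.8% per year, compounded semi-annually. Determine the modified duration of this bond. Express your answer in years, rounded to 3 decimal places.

3.641 years

Periodic yield y = 0.034. First find Macaulay duration:
  t   CF        PV=CF/(1+0.034)^t    t·PV
  1       162.50       157.1567       157.1567
  2       162.50       151.9890       303.9781
  3       162.50       146.9913       440.9740
  4       162.50       142.1580       568.6319
  5       162.50       137.4835       687.4176
  6       162.50       132.9628       797.7768
  7       162.50       128.5907       900.1350
  8    10,162.50     7,777.4325    62,219.4597
  Σ                  8,774.7645    66,075.5297
P = 8,774.7645; Macaulay duration = 66,075.5297 / 8,774.7645 = 7.53018 half-year periods = 3.76509 years.
Modified duration = D_Mac / (1 + y) = 3.76509 / 1.034 = 3.64128 years.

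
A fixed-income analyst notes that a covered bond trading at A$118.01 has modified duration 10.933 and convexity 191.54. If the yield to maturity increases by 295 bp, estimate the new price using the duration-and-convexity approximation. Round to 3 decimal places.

Duration effect: -D_mod·Δy = -10.933 × (+0.0295) = -0.3225235
Convexity effect: ½·C·(Δy)² = 0.5 × 191.54 × (0.0295)² = +0.0833438425
ΔP/P ≈ -0.3225235 + 0.0833438425 = -0.2391796575
New price ≈ 118.01 × (1 - 0.2391796575) = 89.784408618425.

A$89.784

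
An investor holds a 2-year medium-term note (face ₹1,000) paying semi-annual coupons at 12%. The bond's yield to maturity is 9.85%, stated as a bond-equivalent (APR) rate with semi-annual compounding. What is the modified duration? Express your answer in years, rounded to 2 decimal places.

Periodic yield y = 0.04925. First find Macaulay duration:
  t   CF        PV=CF/(1+0.04925)^t    t·PV
  1        60.00        57.1837        57.1837
  2        60.00        54.4996       108.9992
  3        60.00        51.9415       155.8244
  4     1,060.00       874.5607     3,498.2428
  Σ                  1,038.1855     3,820.2501
P = 1,038.1855; Macaulay duration = 3,820.2501 / 1,038.1855 = 3.67974 half-year periods = 1.83987 years.
Modified duration = D_Mac / (1 + y) = 1.83987 / 1.04925 = 1.75351 years.

1.75 years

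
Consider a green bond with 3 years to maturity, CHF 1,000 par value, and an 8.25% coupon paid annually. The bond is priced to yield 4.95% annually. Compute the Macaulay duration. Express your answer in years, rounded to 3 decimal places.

2.787 years

Periodic yield y = 0.0495. Discount each cash flow and weight by its year:
  t   CF        PV=CF/(1+0.0495)^t    t·PV
  1        82.50        78.6089        78.6089
  2        82.50        74.9012       149.8025
  3     1,082.50       936.4413     2,809.3240
  Σ                  1,089.9514     3,037.7354
Price P = Σ PV = 1,089.9514.
Macaulay duration = Σ(t·PV) / P = 3,037.7354 / 1,089.9514 = 2.78704 years.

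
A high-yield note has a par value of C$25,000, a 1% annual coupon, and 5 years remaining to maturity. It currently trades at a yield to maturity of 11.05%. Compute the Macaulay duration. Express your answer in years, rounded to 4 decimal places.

Periodic yield y = 0.1105. Discount each cash flow and weight by its year:
  t   CF        PV=CF/(1+0.1105)^t    t·PV
  1       250.00       225.1238       225.1238
  2       250.00       202.7229       405.4459
  3       250.00       182.5510       547.6531
  4       250.00       164.3864       657.5454
  5    25,250.00    14,950.9424    74,754.7119
  Σ                 15,725.7265    76,590.4802
Price P = Σ PV = 15,725.7265.
Macaulay duration = Σ(t·PV) / P = 76,590.4802 / 15,725.7265 = 4.87039 years.

4.8704 years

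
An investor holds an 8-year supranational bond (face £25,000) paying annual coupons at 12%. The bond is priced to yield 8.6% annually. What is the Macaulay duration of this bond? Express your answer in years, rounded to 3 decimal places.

Periodic yield y = 0.086. Discount each cash flow and weight by its year:
  t   CF        PV=CF/(1+0.086)^t    t·PV
  1     3,000.00     2,762.4309     2,762.4309
  2     3,000.00     2,543.6749     5,087.3498
  3     3,000.00     2,342.2421     7,026.7262
  4     3,000.00     2,156.7607     8,627.0426
  5     3,000.00     1,985.9675     9,929.8373
  6     3,000.00     1,828.6993    10,972.1959
  7     3,000.00     1,683.8852    11,787.1963
  8    28,000.00    14,471.6959   115,773.5676
  Σ                 29,775.3565   171,966.3468
Price P = Σ PV = 29,775.3565.
Macaulay duration = Σ(t·PV) / P = 171,966.3468 / 29,775.3565 = 5.77546 years.

5.775 years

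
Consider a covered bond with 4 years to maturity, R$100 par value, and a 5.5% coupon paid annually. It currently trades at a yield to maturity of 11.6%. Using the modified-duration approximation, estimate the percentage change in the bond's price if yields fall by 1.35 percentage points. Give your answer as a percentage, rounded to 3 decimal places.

+4.429%

Periodic yield y = 0.116. Modified duration first:
  t   CF        PV=CF/(1+0.116)^t    t·PV
  1         5.50         4.9283         4.9283
  2         5.50         4.4161         8.8321
  3         5.50         3.9570        11.8711
  4       105.50        68.0136       272.0543
  Σ                     81.3150       297.6859
P = 81.3150; D_Mac = 3.66090 yrs; D_mod = 3.66090/(1+0.116) = 3.28037 yrs.
ΔP/P ≈ -D_mod · Δy = -3.28037 × (-0.0135) = +0.044285 = +4.4285%.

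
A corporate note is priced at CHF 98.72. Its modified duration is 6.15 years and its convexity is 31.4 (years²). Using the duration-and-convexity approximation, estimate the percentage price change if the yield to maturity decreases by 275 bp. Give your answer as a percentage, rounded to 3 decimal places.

+18.100%

Duration effect: -D_mod·Δy = -6.15 × (-0.0275) = +0.169125
Convexity effect: ½·C·(Δy)² = 0.5 × 31.4 × (-0.0275)² = +0.011873125
ΔP/P ≈ +0.169125 + 0.011873125 = +0.180998125
= +18.0998125%.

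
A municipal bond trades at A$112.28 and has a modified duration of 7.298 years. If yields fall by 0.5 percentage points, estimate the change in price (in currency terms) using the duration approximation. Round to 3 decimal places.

+A$4.097

Duration approximation: ΔP/P ≈ -D_mod · Δy = -7.298 × (-0.005) = +0.036490.
ΔP ≈ 112.28 × (+0.036490) = +4.0970972.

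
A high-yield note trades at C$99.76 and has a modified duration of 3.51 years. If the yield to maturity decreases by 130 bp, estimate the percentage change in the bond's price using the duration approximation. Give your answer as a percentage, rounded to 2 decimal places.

Duration approximation: ΔP/P ≈ -D_mod · Δy = -3.51 × (-0.013) = +0.045630.
As a percentage: +4.5630%.

+4.56%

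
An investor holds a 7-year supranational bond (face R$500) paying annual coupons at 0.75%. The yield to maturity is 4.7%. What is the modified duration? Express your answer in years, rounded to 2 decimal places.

6.51 years

Periodic yield y = 0.047. First find Macaulay duration:
  t   CF        PV=CF/(1+0.047)^t    t·PV
  1         3.75         3.5817         3.5817
  2         3.75         3.4209         6.8418
  3         3.75         3.2673         9.8019
  4         3.75         3.1206        12.4826
  5         3.75         2.9806        14.9028
  6         3.75         2.8468        17.0806
  7       503.75       365.2484     2,556.7386
  Σ                    384.4662     2,621.4299
P = 384.4662; Macaulay duration = 2,621.4299 / 384.4662 = 6.81836 years.
Modified duration = D_Mac / (1 + y) = 6.81836 / 1.047 = 6.51229 years.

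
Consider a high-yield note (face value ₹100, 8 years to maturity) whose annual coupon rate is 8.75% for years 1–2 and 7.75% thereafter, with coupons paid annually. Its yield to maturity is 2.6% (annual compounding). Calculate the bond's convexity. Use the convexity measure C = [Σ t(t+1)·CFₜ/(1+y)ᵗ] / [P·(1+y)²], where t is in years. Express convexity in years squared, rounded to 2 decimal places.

51.08

With y = 0.026:
  t   CF        PV=CF/(1+0.026)^t    t·PV        t(t+1)·PV
  1         8.75         8.5283         8.5283          17.0565
  2         8.75         8.3121        16.6243          49.8729
  3         7.75         7.1756        21.5269          86.1075
  4         7.75         6.9938        27.9751         139.8757
  5         7.75         6.8166        34.0828         204.4966
  6         7.75         6.6438        39.8629         279.0402
  7         7.75         6.4755        45.3282         362.6254
  8       107.75        87.7482       701.9859       6,317.8730
  Σ                    138.6939       895.9143       7,456.9478
P = 138.6939.
Convexity = Σ t(t+1)·PV / [P·(1+y)²] = 7,456.9478 / (138.6939 × 1.052676) = 51.07508.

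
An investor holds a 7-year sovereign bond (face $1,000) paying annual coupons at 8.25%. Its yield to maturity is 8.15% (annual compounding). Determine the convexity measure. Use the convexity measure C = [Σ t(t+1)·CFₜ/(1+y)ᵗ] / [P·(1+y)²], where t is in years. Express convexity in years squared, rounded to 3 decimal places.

With y = 0.0815:
  t   CF        PV=CF/(1+0.0815)^t    t·PV        t(t+1)·PV
  1        82.50        76.2829        76.2829         152.5659
  2        82.50        70.5344       141.0688         423.2063
  3        82.50        65.2190       195.6571         782.6284
  4        82.50        60.3042       241.2170       1,206.0848
  5        82.50        55.7598       278.7991       1,672.7945
  6        82.50        51.5579       309.3471       2,165.4297
  7     1,082.50       625.5215     4,378.6505      35,029.2038
  Σ                  1,005.1798     5,621.0224      41,431.9134
P = 1,005.1798.
Convexity = Σ t(t+1)·PV / [P·(1+y)²] = 41,431.9134 / (1,005.1798 × 1.169642) = 35.24019.

35.240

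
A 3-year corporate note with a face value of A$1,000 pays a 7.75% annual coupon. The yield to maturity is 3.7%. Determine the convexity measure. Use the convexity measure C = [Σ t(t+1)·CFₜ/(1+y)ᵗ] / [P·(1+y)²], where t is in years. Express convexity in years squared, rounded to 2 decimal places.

10.17

With y = 0.037:
  t   CF        PV=CF/(1+0.037)^t    t·PV        t(t+1)·PV
  1        77.50        74.7348        74.7348         149.4696
  2        77.50        72.0683       144.1366         432.4097
  3     1,077.50       966.2311     2,898.6933      11,594.7731
  Σ                  1,113.0342     3,117.5647      12,176.6525
P = 1,113.0342.
Convexity = Σ t(t+1)·PV / [P·(1+y)²] = 12,176.6525 / (1,113.0342 × 1.075369) = 10.17330.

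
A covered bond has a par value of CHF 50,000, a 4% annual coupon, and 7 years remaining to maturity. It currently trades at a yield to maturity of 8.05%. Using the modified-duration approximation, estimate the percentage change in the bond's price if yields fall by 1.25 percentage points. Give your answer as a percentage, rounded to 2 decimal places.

+7.09%

Periodic yield y = 0.0805. Modified duration first:
  t   CF        PV=CF/(1+0.0805)^t    t·PV
  1     2,000.00     1,850.9949     1,850.9949
  2     2,000.00     1,713.0911     3,426.1822
  3     2,000.00     1,585.4614     4,756.3843
  4     2,000.00     1,467.3405     5,869.3621
  5     2,000.00     1,358.0199     6,790.0996
  6     2,000.00     1,256.8440     7,541.0639
  7    52,000.00    30,243.3535   211,703.4742
  Σ                 39,475.1053   241,937.5611
P = 39,475.1053; D_Mac = 6.12886 yrs; D_mod = 6.12886/(1+0.0805) = 5.67225 yrs.
ΔP/P ≈ -D_mod · Δy = -5.67225 × (-0.0125) = +0.070903 = +7.0903%.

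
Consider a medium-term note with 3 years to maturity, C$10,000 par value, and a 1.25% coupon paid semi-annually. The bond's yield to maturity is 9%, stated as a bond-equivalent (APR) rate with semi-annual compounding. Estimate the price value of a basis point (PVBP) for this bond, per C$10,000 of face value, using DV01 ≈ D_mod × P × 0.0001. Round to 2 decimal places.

Periodic yield y = 0.045.
  t   CF        PV=CF/(1+0.045)^t    t·PV
  1        62.50        59.8086        59.8086
  2        62.50        57.2331       114.4662
  3        62.50        54.7685       164.3056
  4        62.50        52.4101       209.6403
  5        62.50        50.1532       250.7660
  6    10,062.50     7,726.9509    46,361.7052
  Σ                  8,001.3244    47,160.6920
P = 8,001.3244; D_Mac = 5.89411 half-year periods = 2.94706 yrs; D_mod = 2.82015 yrs.
DV01 ≈ 2.82015 × 8,001.3244 × 0.0001 = 2.256492.

C$2.26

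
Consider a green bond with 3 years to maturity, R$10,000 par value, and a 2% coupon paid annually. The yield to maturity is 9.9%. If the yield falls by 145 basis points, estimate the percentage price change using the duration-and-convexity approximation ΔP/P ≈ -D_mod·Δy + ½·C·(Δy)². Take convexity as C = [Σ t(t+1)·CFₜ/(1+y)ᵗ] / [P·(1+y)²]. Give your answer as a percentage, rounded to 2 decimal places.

With y = 0.099:
  t   CF        PV=CF/(1+0.099)^t    t·PV        t(t+1)·PV
  1       200.00       181.9836       181.9836         363.9672
  2       200.00       165.5902       331.1804         993.5412
  3    10,200.00     7,684.3492    23,053.0477      92,212.1909
  Σ                  8,031.9231    23,566.2117      93,569.6993
P = 8,031.9231; D_Mac = 2.93407 yrs; D_mod = 2.66976 yrs; C = 9.64540.
Duration effect: -2.66976 × (-0.0145) = +0.038712
Convexity effect: 0.5 × 9.64540 × (-0.0145)² = +0.0010140
ΔP/P ≈ +0.038712 + 0.0010140 = +0.039726 = +3.9726%.

+3.97%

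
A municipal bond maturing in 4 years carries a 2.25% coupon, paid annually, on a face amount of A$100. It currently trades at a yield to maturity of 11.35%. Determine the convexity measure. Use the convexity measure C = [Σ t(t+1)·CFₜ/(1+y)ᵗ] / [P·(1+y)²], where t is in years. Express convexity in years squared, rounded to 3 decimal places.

15.292

With y = 0.1135:
  t   CF        PV=CF/(1+0.1135)^t    t·PV        t(t+1)·PV
  1         2.25         2.0207         2.0207           4.0413
  2         2.25         1.8147         3.6294          10.8881
  3         2.25         1.6297         4.8891          19.5566
  4       102.25        66.5124       266.0495       1,330.2474
  Σ                     71.9774       276.5887       1,364.7335
P = 71.9774.
Convexity = Σ t(t+1)·PV / [P·(1+y)²] = 1,364.7335 / (71.9774 × 1.239882) = 15.29224.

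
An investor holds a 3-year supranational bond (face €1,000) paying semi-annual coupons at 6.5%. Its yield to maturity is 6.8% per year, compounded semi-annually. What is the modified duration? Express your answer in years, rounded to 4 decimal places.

2.6814 years

Periodic yield y = 0.034. First find Macaulay duration:
  t   CF        PV=CF/(1+0.034)^t    t·PV
  1        32.50        31.4313        31.4313
  2        32.50        30.3978        60.7956
  3        32.50        29.3983        88.1948
  4        32.50        28.4316       113.7264
  5        32.50        27.4967       137.4835
  6     1,032.50       844.8251     5,068.9508
  Σ                    991.9808     5,500.5825
P = 991.9808; Macaulay duration = 5,500.5825 / 991.9808 = 5.54505 half-year periods = 2.77252 years.
Modified duration = D_Mac / (1 + y) = 2.77252 / 1.034 = 2.68136 years.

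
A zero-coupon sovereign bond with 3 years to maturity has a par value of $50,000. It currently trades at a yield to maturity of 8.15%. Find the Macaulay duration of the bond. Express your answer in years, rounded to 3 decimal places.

A zero-coupon bond has a single cash flow at maturity, so its Macaulay duration equals its maturity: 3 years.

3.000 years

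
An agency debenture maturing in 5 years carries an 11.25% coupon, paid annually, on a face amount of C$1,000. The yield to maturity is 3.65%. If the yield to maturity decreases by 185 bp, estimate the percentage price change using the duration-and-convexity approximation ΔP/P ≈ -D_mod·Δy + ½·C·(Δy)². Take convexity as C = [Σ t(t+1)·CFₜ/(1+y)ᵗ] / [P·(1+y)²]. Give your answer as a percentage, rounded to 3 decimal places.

+7.909%

With y = 0.0365:
  t   CF        PV=CF/(1+0.0365)^t    t·PV        t(t+1)·PV
  1       112.50       108.5384       108.5384         217.0767
  2       112.50       104.7162       209.4324         628.2973
  3       112.50       101.0287       303.0860       1,212.3439
  4       112.50        97.4710       389.8839       1,949.4194
  5     1,112.50       929.9369     4,649.6846      27,898.1074
  Σ                  1,341.6911     5,660.6252      31,905.2448
P = 1,341.6911; D_Mac = 4.21902 yrs; D_mod = 4.07045 yrs; C = 22.13456.
Duration effect: -4.07045 × (-0.0185) = +0.075303
Convexity effect: 0.5 × 22.13456 × (-0.0185)² = +0.0037878
ΔP/P ≈ +0.075303 + 0.0037878 = +0.079091 = +7.9091%.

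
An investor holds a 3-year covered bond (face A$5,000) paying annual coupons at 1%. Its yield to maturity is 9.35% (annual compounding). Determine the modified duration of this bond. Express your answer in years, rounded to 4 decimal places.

Periodic yield y = 0.0935. First find Macaulay duration:
  t   CF        PV=CF/(1+0.0935)^t    t·PV
  1        50.00        45.7247        45.7247
  2        50.00        41.8150        83.6301
  3     5,050.00     3,862.2023    11,586.6068
  Σ                  3,949.7420    11,715.9616
P = 3,949.7420; Macaulay duration = 11,715.9616 / 3,949.7420 = 2.96626 years.
Modified duration = D_Mac / (1 + y) = 2.96626 / 1.0935 = 2.71263 years.

2.7126 years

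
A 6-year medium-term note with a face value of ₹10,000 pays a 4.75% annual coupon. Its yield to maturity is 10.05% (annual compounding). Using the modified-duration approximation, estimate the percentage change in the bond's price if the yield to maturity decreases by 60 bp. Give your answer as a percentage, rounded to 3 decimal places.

+2.865%

Periodic yield y = 0.1005. Modified duration first:
  t   CF        PV=CF/(1+0.1005)^t    t·PV
  1       475.00       431.6220       431.6220
  2       475.00       392.2054       784.4107
  3       475.00       356.3883     1,069.1650
  4       475.00       323.8422     1,295.3687
  5       475.00       294.2682     1,471.3411
  6    10,475.00     5,896.7640    35,380.5843
  Σ                  7,695.0901    40,432.4918
P = 7,695.0901; D_Mac = 5.25432 yrs; D_mod = 5.25432/(1+0.1005) = 4.77449 yrs.
ΔP/P ≈ -D_mod · Δy = -4.77449 × (-0.006) = +0.028647 = +2.8647%.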